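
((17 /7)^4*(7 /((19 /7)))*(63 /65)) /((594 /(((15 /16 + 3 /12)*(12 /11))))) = 83521 /440440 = 0.19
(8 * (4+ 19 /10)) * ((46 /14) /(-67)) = -5428 /2345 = -2.31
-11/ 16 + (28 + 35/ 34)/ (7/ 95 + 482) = -7813919/ 12456784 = -0.63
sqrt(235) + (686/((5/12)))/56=sqrt(235) + 147/5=44.73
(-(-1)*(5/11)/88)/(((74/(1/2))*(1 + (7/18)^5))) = 59049/1706968175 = 0.00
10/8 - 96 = -379/4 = -94.75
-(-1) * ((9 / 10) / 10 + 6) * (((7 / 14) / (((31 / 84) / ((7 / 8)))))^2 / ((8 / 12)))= 39479643 / 3075200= 12.84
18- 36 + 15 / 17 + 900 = 15009 / 17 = 882.88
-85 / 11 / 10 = -17 / 22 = -0.77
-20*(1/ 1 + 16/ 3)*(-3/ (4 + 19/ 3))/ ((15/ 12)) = 29.42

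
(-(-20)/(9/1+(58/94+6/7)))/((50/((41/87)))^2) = 553049/3260346750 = 0.00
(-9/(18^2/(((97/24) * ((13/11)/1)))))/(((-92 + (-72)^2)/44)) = -1261/1099872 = -0.00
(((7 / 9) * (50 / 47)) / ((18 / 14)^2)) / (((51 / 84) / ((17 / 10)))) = 48020 / 34263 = 1.40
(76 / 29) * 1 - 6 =-98 / 29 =-3.38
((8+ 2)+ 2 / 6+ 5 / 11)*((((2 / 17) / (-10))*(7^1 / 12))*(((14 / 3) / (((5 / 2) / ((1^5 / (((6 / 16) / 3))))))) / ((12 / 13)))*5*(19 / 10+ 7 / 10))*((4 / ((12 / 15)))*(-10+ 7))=5896072 / 25245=233.55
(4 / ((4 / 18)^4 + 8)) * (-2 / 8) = -6561 / 52504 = -0.12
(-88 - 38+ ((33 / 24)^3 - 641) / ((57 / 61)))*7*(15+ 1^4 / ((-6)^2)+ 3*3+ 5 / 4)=-75216020425 / 525312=-143183.52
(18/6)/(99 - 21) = 0.04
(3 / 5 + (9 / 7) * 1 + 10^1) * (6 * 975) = 486720 / 7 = 69531.43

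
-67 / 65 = -1.03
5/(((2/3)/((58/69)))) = 145/23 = 6.30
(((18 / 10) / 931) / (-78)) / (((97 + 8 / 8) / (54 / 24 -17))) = 177 / 47443760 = 0.00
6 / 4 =3 / 2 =1.50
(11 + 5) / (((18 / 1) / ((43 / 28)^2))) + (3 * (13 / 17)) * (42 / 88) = 1052705 / 329868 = 3.19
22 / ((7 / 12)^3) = 38016 / 343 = 110.83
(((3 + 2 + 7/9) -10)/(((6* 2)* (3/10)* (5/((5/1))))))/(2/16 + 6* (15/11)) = -8360/59211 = -0.14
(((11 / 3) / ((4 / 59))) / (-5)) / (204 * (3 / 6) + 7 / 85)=-11033 / 104124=-0.11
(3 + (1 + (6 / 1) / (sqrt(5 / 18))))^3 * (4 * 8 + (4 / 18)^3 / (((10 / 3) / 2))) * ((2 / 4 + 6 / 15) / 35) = 157418624 / 118125 + 11510848 * sqrt(10) / 21875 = 2996.67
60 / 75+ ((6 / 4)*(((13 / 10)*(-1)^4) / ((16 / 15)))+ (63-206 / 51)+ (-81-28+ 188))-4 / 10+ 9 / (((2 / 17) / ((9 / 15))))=3036971 / 16320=186.09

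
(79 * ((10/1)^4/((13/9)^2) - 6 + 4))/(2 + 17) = 63963298/3211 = 19920.06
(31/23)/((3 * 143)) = 31/9867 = 0.00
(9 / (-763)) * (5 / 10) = -9 / 1526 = -0.01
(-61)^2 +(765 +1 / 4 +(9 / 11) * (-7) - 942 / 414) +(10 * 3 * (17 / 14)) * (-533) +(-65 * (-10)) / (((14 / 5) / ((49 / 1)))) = -75724727 / 21252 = -3563.18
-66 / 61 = -1.08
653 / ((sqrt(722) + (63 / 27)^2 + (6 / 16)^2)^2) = 54138895390199808 / 52529515133671489-15255108085874688 * sqrt(2) / 52529515133671489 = 0.62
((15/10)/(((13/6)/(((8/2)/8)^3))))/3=3/104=0.03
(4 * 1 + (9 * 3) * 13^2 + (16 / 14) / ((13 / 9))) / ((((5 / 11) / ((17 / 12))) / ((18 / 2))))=233190309 / 1820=128126.54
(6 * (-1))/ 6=-1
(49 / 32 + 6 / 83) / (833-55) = 4259 / 2066368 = 0.00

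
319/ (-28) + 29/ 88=-6815/ 616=-11.06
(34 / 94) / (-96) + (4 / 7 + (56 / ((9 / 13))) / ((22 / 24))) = 30854755 / 347424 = 88.81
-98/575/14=-7/575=-0.01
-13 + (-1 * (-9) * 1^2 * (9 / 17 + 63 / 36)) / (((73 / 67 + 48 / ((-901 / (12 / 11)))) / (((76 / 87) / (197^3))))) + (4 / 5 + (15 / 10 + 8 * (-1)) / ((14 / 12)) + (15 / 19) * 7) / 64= -41971210620033079843 / 3231487209225467360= -12.99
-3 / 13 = -0.23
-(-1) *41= 41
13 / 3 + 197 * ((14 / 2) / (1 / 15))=62068 / 3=20689.33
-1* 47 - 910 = -957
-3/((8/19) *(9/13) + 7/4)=-2964/2017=-1.47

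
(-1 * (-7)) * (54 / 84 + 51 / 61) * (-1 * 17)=-21471 / 122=-175.99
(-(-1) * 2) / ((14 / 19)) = 19 / 7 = 2.71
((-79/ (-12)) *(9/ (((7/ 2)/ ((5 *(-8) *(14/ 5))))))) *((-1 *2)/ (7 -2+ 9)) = 1896/ 7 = 270.86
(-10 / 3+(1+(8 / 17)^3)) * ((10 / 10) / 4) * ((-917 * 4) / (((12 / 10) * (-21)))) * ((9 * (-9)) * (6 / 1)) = 193680225 / 4913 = 39421.99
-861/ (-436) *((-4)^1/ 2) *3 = -2583/ 218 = -11.85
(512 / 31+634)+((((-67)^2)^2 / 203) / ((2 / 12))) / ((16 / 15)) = 559025.17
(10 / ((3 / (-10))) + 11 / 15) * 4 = -652 / 5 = -130.40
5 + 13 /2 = 23 /2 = 11.50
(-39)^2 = 1521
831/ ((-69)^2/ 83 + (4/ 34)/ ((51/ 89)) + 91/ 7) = 11.78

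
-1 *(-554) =554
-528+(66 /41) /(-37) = -801042 /1517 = -528.04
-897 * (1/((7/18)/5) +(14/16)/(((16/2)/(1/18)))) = -31014971/2688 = -11538.31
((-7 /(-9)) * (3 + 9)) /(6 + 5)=28 /33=0.85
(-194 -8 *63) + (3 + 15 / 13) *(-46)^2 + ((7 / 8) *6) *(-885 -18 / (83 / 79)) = 14481659 / 4316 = 3355.34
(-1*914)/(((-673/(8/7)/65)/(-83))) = -39448240/4711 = -8373.64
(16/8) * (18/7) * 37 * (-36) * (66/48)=-65934/7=-9419.14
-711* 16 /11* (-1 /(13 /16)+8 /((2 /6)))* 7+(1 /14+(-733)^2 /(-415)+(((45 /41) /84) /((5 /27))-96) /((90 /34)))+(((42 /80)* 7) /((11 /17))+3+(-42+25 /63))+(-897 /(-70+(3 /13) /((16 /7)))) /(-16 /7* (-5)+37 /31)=-13655021213121829 /82162440360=-166195.42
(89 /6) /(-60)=-89 /360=-0.25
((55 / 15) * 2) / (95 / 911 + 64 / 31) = 621302 / 183747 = 3.38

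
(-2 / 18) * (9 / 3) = -1 / 3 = -0.33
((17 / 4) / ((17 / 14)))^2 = 49 / 4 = 12.25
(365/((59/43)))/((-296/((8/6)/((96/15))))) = -78475/419136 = -0.19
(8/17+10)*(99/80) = 8811/680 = 12.96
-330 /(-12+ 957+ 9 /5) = -275 /789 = -0.35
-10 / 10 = -1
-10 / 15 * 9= -6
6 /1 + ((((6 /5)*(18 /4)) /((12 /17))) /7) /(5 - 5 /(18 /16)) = 5577 /700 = 7.97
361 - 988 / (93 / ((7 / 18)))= 298699 / 837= 356.87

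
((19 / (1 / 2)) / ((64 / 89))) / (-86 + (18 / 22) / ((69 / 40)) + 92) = 427823 / 52416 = 8.16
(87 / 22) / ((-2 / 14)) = -609 / 22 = -27.68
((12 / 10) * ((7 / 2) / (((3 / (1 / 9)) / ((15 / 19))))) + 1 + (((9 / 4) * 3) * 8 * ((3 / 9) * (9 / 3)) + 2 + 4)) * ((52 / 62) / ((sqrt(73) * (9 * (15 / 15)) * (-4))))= -22646 * sqrt(73) / 1160919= -0.17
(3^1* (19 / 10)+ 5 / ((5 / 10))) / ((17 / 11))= 1727 / 170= 10.16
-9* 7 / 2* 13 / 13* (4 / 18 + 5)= -329 / 2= -164.50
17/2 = 8.50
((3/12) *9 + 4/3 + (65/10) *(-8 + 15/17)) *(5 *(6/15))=-8707/102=-85.36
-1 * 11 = -11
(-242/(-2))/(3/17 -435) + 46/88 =1807/7392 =0.24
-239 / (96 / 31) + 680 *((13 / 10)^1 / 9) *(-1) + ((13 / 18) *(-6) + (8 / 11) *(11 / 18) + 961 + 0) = 781.71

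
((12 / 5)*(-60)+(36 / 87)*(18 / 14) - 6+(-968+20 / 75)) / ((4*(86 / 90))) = -5102817 / 17458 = -292.29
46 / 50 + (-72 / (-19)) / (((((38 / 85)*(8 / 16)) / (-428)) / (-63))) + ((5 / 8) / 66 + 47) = 2178488169509 / 4765200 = 457166.16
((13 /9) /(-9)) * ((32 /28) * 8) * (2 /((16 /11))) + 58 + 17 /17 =32309 /567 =56.98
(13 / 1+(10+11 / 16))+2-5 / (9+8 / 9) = 35859 / 1424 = 25.18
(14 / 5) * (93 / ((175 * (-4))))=-93 / 250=-0.37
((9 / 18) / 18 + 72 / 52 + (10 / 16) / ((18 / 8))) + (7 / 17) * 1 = 16723 / 7956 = 2.10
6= 6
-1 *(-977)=977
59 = 59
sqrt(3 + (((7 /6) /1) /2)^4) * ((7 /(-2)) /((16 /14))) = -5.41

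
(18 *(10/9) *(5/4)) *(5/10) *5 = 125/2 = 62.50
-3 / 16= -0.19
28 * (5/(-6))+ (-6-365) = -394.33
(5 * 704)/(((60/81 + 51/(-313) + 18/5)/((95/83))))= 14130072000/14652239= 964.36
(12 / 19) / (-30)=-2 / 95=-0.02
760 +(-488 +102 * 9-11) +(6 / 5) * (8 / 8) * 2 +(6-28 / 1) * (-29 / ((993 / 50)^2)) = 5832566443 / 4930245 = 1183.02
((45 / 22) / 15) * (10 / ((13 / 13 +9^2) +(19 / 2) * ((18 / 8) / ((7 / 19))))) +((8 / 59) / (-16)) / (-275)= 2485841 / 254440450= 0.01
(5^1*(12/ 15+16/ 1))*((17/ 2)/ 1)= 714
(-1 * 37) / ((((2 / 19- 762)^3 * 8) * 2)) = 253783 / 48536192674816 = 0.00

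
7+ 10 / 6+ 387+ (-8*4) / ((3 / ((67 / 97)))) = 37665 / 97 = 388.30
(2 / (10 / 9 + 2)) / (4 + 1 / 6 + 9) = 27 / 553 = 0.05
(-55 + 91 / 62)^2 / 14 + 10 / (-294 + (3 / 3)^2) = 204.66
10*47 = 470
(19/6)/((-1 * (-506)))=0.01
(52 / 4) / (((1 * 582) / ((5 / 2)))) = 65 / 1164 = 0.06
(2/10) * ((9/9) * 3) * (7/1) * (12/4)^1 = 63/5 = 12.60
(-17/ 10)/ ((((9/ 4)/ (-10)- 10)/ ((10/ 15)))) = 136/ 1227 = 0.11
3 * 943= 2829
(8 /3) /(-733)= -8 /2199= -0.00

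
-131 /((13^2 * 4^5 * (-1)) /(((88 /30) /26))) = 1441 /16872960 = 0.00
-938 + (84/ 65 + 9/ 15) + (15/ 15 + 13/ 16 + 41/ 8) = -966337/ 1040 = -929.17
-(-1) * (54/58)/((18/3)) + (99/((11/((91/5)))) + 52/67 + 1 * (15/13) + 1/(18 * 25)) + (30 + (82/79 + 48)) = 109966264573/448978725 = 244.93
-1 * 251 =-251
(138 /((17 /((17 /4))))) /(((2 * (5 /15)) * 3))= 69 /4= 17.25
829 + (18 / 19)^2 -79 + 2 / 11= 2982536 / 3971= 751.08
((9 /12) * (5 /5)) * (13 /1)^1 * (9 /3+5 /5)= 39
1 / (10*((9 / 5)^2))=5 / 162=0.03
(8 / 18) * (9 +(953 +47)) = 4036 / 9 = 448.44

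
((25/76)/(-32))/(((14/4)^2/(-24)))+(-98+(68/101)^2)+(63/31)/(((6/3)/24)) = -86132281387/1177644244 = -73.14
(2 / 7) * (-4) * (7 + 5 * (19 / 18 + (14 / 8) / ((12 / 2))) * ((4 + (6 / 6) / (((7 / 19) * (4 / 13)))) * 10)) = -877631 / 882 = -995.05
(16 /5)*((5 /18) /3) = 8 /27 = 0.30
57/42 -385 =-383.64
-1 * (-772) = 772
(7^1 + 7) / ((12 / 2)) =7 / 3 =2.33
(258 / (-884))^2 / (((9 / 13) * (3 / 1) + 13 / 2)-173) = -1849 / 3569150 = -0.00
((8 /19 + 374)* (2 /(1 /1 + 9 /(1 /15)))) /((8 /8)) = 3557 /646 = 5.51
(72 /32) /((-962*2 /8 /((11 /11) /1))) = -9 /962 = -0.01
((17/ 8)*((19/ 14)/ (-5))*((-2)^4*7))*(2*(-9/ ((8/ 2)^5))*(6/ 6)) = 2907/ 2560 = 1.14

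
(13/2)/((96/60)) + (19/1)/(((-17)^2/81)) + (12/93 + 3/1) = 1794207/143344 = 12.52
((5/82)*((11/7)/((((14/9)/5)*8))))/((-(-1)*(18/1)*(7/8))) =0.00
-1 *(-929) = 929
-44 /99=-4 /9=-0.44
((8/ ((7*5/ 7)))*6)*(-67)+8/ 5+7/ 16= -51293/ 80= -641.16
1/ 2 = 0.50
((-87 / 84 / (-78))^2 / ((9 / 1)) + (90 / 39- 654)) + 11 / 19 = -651.11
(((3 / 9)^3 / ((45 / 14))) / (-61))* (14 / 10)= -98 / 370575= -0.00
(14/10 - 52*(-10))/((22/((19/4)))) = 4503/40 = 112.58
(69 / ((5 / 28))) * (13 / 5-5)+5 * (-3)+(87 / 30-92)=-1031.46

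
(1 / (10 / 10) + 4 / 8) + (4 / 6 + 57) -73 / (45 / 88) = -7523 / 90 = -83.59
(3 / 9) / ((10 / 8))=4 / 15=0.27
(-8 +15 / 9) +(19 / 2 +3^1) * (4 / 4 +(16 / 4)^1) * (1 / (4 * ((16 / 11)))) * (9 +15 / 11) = 20159 / 192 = 104.99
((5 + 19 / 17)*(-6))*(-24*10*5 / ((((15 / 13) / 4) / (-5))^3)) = -11698585600 / 51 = -229384031.37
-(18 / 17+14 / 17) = -32 / 17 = -1.88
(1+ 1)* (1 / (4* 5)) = 1 / 10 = 0.10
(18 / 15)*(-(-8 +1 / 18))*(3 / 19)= 143 / 95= 1.51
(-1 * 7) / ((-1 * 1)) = 7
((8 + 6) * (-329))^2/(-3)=-21215236/3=-7071745.33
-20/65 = -4/13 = -0.31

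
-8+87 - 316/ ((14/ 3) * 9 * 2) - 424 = -7324/ 21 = -348.76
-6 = -6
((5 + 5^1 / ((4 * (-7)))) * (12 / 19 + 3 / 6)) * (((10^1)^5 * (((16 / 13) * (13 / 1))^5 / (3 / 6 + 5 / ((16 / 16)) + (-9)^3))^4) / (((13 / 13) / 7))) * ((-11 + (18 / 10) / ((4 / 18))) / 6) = -678388723676749161386370662400000 / 83296686441139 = -8144246219879678384.74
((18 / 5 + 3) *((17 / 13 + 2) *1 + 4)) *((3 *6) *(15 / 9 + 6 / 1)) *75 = 6489450 / 13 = 499188.46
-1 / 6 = -0.17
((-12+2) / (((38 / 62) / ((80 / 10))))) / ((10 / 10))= -2480 / 19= -130.53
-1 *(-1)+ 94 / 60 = 77 / 30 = 2.57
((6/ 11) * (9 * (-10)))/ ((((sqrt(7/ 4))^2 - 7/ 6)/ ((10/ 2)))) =-32400/ 77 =-420.78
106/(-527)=-106/527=-0.20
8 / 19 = 0.42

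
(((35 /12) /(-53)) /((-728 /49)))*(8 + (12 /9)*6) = 245 /4134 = 0.06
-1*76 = -76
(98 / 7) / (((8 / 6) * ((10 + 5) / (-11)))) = -77 / 10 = -7.70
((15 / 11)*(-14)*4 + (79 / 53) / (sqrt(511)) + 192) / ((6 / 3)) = 79*sqrt(511) / 54166 + 636 / 11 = 57.85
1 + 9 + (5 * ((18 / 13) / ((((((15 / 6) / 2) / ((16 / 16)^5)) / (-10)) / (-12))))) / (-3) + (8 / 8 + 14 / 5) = -13503 / 65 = -207.74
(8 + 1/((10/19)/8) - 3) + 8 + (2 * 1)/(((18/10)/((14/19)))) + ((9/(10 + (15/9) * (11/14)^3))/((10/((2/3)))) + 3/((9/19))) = 2693581366/76073625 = 35.41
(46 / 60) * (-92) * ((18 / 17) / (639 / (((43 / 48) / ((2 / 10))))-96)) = -22747 / 14212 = -1.60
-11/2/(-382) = 11/764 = 0.01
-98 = -98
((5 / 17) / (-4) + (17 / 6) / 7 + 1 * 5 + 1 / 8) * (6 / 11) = 15583 / 5236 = 2.98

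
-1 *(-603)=603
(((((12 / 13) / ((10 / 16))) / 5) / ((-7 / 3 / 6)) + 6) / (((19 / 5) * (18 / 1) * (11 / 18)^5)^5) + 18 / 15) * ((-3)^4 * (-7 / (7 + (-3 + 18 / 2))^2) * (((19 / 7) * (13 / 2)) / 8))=-8.88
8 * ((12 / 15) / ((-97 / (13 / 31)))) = -416 / 15035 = -0.03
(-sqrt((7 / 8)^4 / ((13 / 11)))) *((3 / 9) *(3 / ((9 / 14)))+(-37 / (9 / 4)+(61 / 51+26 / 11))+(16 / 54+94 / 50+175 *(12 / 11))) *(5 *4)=-562083361 *sqrt(143) / 2625480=-2560.12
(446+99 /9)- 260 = 197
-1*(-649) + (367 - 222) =794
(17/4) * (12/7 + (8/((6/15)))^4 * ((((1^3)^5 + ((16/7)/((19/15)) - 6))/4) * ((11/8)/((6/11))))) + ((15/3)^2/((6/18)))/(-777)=-20216346991/14763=-1369392.87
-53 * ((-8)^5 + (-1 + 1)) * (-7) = -12156928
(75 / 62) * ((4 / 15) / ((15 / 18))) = 12 / 31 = 0.39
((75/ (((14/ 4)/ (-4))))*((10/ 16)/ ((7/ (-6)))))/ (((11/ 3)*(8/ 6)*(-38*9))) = -1125/ 40964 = -0.03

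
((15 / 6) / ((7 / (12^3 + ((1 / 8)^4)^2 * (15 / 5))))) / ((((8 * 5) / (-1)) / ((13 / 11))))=-376883380263 / 20669530112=-18.23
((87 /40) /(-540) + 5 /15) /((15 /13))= 30823 /108000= 0.29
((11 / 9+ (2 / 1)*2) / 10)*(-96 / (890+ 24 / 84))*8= -5264 / 11685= -0.45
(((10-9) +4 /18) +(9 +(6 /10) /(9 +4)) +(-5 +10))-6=5422 /585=9.27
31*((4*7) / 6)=434 / 3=144.67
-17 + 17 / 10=-153 / 10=-15.30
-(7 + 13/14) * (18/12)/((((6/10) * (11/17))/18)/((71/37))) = -1058.08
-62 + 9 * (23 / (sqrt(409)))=-62 + 207 * sqrt(409) / 409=-51.76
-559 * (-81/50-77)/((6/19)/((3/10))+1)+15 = 3213877/150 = 21425.85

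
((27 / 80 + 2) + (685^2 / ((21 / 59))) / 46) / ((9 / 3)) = 9553.67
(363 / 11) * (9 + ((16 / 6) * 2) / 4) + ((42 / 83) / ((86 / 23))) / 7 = 1217098 / 3569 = 341.02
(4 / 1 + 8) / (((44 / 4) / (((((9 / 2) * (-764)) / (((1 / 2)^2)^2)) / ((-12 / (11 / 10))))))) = 27504 / 5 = 5500.80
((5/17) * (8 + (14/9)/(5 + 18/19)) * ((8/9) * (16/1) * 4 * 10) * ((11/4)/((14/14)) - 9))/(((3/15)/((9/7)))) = -6721600000/121023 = -55539.86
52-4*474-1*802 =-2646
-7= -7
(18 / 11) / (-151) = -18 / 1661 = -0.01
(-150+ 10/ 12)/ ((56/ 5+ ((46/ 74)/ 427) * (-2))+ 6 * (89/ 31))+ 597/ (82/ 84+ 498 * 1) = -4.05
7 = 7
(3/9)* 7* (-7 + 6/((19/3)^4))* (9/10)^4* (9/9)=-13958149149/1303210000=-10.71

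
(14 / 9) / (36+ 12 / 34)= 119 / 2781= 0.04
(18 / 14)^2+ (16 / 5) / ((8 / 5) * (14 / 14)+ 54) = 11651 / 6811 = 1.71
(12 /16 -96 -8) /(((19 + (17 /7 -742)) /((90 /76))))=0.17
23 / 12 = 1.92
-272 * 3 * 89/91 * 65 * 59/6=-3570680/7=-510097.14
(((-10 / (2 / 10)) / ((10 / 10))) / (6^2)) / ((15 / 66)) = -55 / 9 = -6.11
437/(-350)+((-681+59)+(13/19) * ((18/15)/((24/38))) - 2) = -109191/175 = -623.95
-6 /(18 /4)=-4 /3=-1.33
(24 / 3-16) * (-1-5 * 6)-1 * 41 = 207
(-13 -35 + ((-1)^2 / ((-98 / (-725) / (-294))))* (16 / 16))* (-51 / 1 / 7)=113373 / 7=16196.14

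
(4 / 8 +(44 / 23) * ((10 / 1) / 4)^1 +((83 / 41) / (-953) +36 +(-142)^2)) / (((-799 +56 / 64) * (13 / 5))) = -9.74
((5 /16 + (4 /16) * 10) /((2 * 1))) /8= 45 /256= 0.18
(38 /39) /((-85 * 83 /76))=-2888 /275145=-0.01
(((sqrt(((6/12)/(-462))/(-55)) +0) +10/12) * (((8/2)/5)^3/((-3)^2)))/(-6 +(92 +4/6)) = 8 * sqrt(105)/28153125 +8/14625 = 0.00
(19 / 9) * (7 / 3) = 133 / 27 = 4.93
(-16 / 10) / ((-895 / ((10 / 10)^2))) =8 / 4475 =0.00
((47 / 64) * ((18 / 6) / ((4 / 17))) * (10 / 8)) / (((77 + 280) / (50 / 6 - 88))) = -56165 / 21504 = -2.61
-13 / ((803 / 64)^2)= -53248 / 644809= -0.08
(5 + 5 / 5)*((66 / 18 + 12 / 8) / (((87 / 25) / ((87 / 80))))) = 155 / 16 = 9.69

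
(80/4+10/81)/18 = 815/729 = 1.12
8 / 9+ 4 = 44 / 9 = 4.89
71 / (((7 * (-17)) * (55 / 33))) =-213 / 595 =-0.36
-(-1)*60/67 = 60/67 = 0.90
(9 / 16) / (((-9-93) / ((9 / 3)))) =-9 / 544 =-0.02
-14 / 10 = -7 / 5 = -1.40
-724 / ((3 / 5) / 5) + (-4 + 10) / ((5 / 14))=-90248 / 15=-6016.53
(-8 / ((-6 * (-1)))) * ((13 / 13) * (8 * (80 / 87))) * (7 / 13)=-17920 / 3393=-5.28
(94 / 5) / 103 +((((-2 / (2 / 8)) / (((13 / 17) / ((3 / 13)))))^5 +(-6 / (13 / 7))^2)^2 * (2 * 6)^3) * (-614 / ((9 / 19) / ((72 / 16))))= -505357804592732685404335731648800066 / 9787556344063611710982515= -51632684076.37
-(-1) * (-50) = -50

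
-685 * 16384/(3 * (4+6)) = -1122304/3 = -374101.33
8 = 8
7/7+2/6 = 4/3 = 1.33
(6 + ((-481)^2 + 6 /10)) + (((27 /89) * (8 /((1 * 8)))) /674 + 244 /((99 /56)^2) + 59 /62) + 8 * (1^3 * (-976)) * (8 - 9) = 10901401500069094 /45564015915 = 239254.62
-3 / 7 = -0.43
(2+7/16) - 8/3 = -11/48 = -0.23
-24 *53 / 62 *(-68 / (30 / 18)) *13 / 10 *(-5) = -843336 / 155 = -5440.88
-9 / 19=-0.47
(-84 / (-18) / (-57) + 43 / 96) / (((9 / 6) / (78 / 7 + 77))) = 1235851 / 57456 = 21.51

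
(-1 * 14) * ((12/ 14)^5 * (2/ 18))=-1728/ 2401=-0.72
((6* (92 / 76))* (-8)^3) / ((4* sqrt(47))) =-17664* sqrt(47) / 893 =-135.61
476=476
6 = 6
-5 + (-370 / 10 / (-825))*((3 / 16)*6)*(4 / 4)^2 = -4.95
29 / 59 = 0.49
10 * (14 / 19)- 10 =-50 / 19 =-2.63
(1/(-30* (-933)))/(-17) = -1/475830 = -0.00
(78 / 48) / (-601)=-13 / 4808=-0.00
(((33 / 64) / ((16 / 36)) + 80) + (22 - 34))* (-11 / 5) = -38951 / 256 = -152.15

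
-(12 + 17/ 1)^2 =-841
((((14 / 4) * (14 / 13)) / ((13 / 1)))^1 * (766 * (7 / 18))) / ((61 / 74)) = 9721306 / 92781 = 104.78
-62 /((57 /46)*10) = -1426 /285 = -5.00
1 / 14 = 0.07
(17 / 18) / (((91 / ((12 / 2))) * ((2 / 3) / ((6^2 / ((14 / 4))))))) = 612 / 637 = 0.96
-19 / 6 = -3.17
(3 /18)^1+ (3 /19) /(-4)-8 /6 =-275 /228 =-1.21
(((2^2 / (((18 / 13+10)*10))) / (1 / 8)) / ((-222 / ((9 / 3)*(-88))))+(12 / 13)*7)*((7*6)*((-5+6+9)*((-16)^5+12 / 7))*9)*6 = -2876268692903040 / 17797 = -161615367359.84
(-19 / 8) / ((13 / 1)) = -19 / 104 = -0.18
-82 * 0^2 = 0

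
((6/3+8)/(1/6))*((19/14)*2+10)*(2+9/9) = 16020/7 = 2288.57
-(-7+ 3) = 4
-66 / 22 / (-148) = 3 / 148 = 0.02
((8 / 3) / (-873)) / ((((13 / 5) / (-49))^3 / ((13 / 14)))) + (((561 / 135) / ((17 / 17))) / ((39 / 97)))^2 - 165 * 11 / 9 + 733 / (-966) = -7370418490811 / 96201500850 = -76.61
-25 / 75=-0.33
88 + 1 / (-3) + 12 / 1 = 299 / 3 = 99.67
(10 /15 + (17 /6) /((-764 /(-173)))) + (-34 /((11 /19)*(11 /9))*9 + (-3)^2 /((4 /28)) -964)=-246296337 /184888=-1332.14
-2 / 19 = -0.11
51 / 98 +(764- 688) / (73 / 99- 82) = -327057 / 788410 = -0.41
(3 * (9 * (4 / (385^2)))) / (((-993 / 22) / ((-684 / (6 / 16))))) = 0.03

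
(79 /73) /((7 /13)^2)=13351 /3577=3.73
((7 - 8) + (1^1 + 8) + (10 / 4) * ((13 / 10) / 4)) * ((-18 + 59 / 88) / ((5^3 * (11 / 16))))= -8601 / 4840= -1.78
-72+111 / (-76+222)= -10401 / 146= -71.24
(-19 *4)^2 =5776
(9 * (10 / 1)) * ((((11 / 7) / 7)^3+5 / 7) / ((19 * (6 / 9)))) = 11524410 / 2235331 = 5.16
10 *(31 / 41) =310 / 41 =7.56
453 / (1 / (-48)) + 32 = -21712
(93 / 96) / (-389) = -31 / 12448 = -0.00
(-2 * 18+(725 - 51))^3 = 259694072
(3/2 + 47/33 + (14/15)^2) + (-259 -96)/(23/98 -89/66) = 2875308637/8914950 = 322.53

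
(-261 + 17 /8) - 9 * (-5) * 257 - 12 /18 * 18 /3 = 90417 /8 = 11302.12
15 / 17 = 0.88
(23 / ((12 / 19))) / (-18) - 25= -5837 / 216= -27.02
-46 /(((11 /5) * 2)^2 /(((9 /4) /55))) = -1035 /10648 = -0.10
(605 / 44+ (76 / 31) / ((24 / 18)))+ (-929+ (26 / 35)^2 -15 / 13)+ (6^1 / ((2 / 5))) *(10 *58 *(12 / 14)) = 12920717937 / 1974700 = 6543.13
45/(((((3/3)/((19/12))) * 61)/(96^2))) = 656640/61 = 10764.59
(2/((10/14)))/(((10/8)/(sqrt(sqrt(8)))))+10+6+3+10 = 56 * 2^(3/4)/25+29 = 32.77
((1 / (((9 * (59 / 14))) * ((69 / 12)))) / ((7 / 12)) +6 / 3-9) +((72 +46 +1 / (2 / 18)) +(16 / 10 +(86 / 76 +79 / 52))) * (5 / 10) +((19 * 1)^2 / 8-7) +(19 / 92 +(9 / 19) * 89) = 1398930041 / 10055370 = 139.12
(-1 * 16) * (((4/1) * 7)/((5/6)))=-2688/5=-537.60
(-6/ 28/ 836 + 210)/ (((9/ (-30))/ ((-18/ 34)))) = 370.59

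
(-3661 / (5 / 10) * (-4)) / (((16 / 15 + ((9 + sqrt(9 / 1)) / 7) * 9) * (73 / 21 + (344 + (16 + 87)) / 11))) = 17759511 / 441227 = 40.25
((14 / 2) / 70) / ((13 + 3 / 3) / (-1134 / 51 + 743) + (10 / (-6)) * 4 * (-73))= 36759 / 178900940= 0.00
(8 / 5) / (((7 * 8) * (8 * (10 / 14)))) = 1 / 200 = 0.00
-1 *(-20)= 20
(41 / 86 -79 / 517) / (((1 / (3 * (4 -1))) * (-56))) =-129627 / 2489872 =-0.05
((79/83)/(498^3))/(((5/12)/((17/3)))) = 1343/12813746670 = 0.00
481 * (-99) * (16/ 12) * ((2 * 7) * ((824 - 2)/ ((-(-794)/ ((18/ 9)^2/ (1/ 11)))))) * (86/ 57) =-460806650304/ 7543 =-61090633.74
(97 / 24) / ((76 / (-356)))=-8633 / 456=-18.93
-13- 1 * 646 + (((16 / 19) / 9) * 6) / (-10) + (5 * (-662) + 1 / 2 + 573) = -1935467 / 570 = -3395.56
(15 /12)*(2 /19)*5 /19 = 25 /722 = 0.03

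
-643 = -643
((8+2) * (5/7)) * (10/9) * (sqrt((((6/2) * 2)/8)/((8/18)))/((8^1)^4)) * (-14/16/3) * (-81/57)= 375 * sqrt(3)/622592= 0.00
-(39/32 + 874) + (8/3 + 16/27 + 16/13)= -9780025/11232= -870.73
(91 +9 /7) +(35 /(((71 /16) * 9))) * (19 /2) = 450034 /4473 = 100.61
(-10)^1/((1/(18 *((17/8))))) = -765/2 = -382.50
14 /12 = 7 /6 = 1.17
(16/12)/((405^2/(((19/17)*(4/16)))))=19/8365275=0.00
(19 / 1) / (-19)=-1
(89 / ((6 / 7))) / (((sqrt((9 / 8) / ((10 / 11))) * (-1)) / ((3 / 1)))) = -1246 * sqrt(55) / 33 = -280.02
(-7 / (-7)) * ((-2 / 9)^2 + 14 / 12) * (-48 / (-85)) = 1576 / 2295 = 0.69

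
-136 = -136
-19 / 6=-3.17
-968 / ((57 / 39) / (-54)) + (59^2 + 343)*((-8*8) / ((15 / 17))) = -68856688 / 285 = -241602.41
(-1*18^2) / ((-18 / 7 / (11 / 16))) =693 / 8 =86.62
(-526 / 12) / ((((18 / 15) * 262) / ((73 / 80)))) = -0.13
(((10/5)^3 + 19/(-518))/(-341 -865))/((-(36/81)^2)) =37125/1110592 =0.03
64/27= 2.37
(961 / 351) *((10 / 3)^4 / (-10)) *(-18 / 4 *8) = 3844000 / 3159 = 1216.84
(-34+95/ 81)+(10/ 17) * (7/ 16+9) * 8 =15952/ 1377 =11.58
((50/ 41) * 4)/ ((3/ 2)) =400/ 123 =3.25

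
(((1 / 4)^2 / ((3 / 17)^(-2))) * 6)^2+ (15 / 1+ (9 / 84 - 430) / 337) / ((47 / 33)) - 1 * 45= -20958399619359 / 592654325312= -35.36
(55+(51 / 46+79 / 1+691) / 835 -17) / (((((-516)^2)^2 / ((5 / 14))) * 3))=1495051 / 22872961540445184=0.00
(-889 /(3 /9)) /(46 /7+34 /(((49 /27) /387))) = -130683 /355588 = -0.37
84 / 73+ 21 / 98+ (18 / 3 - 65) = -58903 / 1022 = -57.64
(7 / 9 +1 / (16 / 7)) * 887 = 155225 / 144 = 1077.95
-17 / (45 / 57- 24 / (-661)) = -20.59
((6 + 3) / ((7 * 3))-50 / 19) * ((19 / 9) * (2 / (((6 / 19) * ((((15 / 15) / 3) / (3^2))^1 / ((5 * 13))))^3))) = -44704733682375 / 28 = -1596597631513.39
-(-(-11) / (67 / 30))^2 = -108900 / 4489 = -24.26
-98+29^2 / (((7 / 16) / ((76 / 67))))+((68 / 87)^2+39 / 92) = 680456874443 / 326587212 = 2083.54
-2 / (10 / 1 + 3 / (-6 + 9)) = -2 / 11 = -0.18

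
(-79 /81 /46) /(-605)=79 /2254230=0.00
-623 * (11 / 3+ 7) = -19936 / 3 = -6645.33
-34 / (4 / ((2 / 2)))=-17 / 2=-8.50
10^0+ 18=19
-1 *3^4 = -81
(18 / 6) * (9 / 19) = 27 / 19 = 1.42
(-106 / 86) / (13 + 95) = -53 / 4644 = -0.01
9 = 9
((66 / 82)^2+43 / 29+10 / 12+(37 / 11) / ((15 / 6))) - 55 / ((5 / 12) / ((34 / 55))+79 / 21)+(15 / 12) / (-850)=-911634375847 / 112674538680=-8.09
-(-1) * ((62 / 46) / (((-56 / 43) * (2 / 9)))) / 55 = -0.08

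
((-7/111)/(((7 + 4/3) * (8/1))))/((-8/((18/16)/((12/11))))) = 231/1894400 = 0.00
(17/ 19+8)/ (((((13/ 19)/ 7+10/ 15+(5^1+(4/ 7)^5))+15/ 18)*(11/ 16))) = 90892256/ 46779337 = 1.94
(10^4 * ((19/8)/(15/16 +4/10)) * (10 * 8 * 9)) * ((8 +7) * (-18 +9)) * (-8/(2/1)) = 738720000000/107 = 6903925233.64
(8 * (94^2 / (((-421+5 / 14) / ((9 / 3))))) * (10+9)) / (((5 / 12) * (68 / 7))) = -394863168 / 166855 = -2366.50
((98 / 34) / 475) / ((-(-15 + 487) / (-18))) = 441 / 1905700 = 0.00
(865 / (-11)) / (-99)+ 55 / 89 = 136880 / 96921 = 1.41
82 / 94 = 41 / 47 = 0.87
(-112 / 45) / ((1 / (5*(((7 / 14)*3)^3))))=-42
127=127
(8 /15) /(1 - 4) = -8 /45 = -0.18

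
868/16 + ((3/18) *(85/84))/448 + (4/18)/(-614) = 3760510319/69318144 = 54.25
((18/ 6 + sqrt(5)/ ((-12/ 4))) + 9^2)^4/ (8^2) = (252 - sqrt(5))^4/ 5184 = 750678.36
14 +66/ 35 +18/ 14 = 601/ 35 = 17.17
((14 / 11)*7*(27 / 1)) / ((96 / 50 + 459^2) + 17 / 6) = 396900 / 347631493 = 0.00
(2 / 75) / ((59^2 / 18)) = 12 / 87025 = 0.00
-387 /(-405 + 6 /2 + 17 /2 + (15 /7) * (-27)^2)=-5418 /16361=-0.33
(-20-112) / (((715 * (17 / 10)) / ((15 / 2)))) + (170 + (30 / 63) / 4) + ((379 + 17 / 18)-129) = 5851127 / 13923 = 420.25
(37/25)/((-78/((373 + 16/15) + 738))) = -21.10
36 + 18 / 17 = 630 / 17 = 37.06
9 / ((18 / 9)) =9 / 2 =4.50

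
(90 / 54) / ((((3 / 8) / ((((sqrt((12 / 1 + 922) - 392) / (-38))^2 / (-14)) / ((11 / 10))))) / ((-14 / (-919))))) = -54200 / 32844141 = -0.00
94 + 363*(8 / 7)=3562 / 7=508.86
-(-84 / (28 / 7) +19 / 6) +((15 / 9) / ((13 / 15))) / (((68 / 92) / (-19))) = -41903 / 1326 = -31.60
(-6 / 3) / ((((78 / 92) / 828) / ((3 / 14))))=-38088 / 91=-418.55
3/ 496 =0.01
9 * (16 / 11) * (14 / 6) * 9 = 3024 / 11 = 274.91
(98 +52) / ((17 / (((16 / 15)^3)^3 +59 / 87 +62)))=143740155431938 / 252701015625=568.82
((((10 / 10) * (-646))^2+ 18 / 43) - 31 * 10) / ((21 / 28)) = 23908368 / 43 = 556008.56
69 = 69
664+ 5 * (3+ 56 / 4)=749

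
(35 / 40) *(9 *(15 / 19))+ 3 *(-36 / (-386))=190593 / 29336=6.50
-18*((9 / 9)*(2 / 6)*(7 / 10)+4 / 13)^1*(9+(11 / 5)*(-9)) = 34182 / 325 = 105.18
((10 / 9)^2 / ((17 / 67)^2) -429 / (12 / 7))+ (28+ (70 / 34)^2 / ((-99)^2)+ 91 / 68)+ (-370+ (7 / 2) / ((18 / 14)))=-1611722284 / 2832489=-569.01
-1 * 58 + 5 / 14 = -807 / 14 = -57.64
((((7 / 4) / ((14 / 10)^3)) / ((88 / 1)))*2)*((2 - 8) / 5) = -75 / 4312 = -0.02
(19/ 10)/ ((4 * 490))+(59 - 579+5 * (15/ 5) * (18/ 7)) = -9435981/ 19600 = -481.43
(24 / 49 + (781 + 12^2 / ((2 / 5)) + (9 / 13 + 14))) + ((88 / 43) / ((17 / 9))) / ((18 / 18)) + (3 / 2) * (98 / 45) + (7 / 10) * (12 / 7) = 8114356829 / 6984705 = 1161.73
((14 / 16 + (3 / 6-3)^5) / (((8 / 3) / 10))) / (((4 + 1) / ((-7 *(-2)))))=-1016.20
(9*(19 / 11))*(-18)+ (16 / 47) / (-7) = -1012838 / 3619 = -279.87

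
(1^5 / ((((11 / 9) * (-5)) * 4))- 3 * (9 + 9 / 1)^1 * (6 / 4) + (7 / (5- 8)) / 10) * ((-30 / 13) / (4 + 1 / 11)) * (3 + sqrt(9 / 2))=53641 * sqrt(2) / 780 + 53641 / 390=234.80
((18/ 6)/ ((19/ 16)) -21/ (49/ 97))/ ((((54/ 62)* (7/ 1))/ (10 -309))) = 1914.86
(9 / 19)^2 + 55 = 19936 / 361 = 55.22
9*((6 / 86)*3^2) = 5.65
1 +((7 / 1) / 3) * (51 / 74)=2.61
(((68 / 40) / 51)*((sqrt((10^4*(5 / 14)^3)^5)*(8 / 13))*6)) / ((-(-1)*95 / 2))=1953125000000*sqrt(70) / 1423905847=11476.19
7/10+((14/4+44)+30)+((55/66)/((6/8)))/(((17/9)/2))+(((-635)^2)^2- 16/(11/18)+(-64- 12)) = 152022024563052/935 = 162590400602.19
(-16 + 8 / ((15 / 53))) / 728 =23 / 1365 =0.02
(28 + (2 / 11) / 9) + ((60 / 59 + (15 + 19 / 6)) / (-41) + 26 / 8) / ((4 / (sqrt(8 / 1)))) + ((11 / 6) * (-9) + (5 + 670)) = 80759 * sqrt(2) / 58056 + 135931 / 198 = 688.49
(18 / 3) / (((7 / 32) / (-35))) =-960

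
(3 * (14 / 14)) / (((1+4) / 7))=21 / 5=4.20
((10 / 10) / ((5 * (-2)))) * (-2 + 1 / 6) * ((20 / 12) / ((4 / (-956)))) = -2629 / 36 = -73.03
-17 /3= -5.67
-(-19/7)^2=-361/49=-7.37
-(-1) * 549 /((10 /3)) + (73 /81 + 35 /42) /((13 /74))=1838261 /10530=174.57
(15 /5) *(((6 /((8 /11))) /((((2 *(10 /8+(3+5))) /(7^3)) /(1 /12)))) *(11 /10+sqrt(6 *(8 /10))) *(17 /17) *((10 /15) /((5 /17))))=705551 /7400+64141 *sqrt(30) /1850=285.24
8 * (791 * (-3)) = -18984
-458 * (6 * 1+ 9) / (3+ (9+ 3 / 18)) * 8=-329760 / 73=-4517.26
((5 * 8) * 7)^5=1721036800000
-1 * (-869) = 869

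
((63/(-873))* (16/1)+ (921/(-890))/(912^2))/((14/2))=-27636110419/167543738880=-0.16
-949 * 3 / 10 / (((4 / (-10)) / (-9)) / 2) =-25623 / 2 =-12811.50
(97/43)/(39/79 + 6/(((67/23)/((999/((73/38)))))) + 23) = 37479733/18186395060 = 0.00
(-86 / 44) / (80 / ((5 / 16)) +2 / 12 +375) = -129 / 41657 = -0.00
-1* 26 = -26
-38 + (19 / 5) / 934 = -177441 / 4670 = -38.00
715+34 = 749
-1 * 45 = -45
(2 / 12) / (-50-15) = -0.00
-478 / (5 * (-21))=478 / 105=4.55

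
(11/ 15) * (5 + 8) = 143/ 15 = 9.53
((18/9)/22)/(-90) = -1/990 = -0.00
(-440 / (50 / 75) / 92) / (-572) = 15 / 1196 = 0.01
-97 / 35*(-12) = 1164 / 35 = 33.26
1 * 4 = 4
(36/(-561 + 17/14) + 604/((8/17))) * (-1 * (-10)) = 12834.36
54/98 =27/49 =0.55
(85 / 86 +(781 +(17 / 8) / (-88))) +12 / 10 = 118539737 / 151360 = 783.16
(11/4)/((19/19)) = 11/4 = 2.75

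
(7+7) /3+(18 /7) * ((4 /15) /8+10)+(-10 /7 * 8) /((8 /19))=349 /105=3.32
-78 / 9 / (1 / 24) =-208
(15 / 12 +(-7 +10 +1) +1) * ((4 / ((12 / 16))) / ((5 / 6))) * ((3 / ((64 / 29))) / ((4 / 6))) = 81.56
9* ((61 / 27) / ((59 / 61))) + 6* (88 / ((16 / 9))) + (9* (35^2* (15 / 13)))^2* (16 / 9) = 8605793763010 / 29913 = 287694105.00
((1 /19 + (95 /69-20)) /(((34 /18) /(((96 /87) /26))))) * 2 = -2337216 /2800733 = -0.83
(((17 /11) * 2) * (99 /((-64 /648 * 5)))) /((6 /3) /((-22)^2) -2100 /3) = 1499553 /1693990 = 0.89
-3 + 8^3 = 509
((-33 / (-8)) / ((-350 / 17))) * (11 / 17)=-363 / 2800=-0.13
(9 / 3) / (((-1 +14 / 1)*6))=1 / 26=0.04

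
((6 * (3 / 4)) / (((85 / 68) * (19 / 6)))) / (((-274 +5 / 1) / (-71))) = 0.30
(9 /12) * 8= 6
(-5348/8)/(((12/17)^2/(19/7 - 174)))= 66183601/288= 229804.17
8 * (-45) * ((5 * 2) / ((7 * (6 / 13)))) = -7800 / 7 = -1114.29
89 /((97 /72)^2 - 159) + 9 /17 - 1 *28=-388376941 /13852399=-28.04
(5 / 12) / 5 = 1 / 12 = 0.08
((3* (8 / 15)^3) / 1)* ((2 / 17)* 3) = 1024 / 6375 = 0.16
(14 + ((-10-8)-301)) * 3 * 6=-5490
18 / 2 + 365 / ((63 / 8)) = 3487 / 63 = 55.35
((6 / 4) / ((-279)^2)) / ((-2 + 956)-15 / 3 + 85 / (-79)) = 79 / 3886134084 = 0.00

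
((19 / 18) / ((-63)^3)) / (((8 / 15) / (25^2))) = -0.00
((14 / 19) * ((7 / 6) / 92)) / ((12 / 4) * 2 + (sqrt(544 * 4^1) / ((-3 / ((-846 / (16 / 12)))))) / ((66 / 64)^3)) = -781258401 / 1127731535148324760 + 25110880256 * sqrt(34) / 140966441893540595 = 0.00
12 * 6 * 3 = 216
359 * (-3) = -1077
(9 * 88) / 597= 264 / 199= 1.33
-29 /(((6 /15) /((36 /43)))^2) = -234900 /1849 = -127.04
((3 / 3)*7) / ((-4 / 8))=-14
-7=-7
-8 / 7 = -1.14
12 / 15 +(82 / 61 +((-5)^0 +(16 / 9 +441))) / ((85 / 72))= 1959124 / 5185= 377.84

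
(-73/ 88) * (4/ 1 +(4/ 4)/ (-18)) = -3.27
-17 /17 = -1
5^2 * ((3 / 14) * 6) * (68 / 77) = 28.39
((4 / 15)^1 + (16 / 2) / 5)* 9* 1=84 / 5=16.80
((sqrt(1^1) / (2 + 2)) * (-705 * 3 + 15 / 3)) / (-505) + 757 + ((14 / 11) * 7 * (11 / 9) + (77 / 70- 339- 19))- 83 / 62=115729669 / 281790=410.69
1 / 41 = 0.02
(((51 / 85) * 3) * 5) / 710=9 / 710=0.01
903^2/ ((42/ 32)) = 621264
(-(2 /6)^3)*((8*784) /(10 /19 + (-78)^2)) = -59584 /1560681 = -0.04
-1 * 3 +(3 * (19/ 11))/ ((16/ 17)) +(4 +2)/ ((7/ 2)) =5199/ 1232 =4.22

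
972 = 972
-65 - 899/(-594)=-37711/594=-63.49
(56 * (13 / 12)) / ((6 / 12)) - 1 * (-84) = 616 / 3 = 205.33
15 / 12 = 5 / 4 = 1.25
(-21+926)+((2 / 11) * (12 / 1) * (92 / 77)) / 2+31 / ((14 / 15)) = 1591543 / 1694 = 939.52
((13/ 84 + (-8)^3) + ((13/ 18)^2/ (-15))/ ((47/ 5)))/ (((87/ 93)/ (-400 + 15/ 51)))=957751019735/ 4379319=218698.62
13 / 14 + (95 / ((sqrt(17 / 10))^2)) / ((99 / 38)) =22.38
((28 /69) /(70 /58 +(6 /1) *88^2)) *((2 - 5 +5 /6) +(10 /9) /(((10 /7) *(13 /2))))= -194474 /10878294843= -0.00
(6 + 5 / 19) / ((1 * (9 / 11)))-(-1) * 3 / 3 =1480 / 171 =8.65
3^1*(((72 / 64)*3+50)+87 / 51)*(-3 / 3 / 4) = -22473 / 544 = -41.31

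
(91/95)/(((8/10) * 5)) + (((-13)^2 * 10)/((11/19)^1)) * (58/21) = 707725421/87780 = 8062.49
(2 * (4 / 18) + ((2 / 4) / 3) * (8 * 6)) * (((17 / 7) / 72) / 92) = 323 / 104328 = 0.00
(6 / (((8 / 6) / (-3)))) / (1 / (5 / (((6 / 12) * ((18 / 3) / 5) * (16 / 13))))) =-2925 / 32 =-91.41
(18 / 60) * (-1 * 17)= -51 / 10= -5.10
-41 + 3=-38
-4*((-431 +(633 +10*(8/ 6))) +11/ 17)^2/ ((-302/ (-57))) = -4610548550/ 130917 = -35217.34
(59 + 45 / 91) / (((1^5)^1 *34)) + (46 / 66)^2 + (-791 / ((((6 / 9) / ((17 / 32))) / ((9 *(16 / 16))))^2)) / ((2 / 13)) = -3649721525666897 / 13800923136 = -264454.88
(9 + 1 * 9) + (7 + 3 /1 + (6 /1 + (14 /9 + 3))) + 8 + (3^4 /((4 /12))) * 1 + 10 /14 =290.27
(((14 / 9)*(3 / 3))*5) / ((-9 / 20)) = -1400 / 81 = -17.28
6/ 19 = 0.32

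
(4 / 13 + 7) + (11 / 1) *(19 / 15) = 4142 / 195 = 21.24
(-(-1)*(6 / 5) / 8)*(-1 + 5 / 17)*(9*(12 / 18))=-54 / 85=-0.64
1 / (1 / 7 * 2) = 3.50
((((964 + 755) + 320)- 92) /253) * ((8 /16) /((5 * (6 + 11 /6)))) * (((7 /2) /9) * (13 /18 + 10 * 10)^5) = 8089823977850981009 /20426230080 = 396050761.50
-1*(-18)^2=-324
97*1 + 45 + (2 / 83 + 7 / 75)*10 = 178252 / 1245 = 143.17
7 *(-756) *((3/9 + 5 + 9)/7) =-10836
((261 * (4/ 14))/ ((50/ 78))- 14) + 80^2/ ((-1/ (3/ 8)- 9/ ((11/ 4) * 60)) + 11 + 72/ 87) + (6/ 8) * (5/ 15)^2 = 36840951877/ 45752700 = 805.22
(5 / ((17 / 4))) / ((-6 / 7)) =-1.37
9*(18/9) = 18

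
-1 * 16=-16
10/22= 5/11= 0.45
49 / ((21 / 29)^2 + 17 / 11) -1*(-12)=683075 / 19148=35.67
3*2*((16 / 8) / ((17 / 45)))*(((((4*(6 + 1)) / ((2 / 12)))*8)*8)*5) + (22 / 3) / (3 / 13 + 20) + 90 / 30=22905030701 / 13413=1707673.95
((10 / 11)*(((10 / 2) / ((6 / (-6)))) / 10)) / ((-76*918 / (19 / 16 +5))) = 5 / 124032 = 0.00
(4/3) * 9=12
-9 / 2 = -4.50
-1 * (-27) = 27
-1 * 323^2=-104329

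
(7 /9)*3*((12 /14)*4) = 8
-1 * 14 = -14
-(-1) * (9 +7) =16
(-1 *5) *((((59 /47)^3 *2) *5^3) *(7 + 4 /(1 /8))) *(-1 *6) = 60073357500 /103823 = 578613.19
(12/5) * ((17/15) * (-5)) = -68/5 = -13.60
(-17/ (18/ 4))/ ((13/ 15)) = -170/ 39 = -4.36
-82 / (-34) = 41 / 17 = 2.41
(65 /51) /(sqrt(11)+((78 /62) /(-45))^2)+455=1012987096875 * sqrt(11) /8742857381338+3977999316764915 /8742857381338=455.38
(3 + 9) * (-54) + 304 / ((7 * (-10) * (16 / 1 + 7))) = -521792 / 805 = -648.19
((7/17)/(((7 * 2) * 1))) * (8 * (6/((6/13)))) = 3.06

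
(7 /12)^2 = 49 /144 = 0.34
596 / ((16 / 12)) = 447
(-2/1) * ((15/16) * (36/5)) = -27/2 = -13.50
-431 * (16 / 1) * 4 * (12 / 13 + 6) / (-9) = 275840 / 13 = 21218.46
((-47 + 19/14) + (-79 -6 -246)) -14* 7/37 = -196473/518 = -379.29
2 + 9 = 11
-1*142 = -142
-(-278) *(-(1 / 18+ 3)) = -7645 / 9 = -849.44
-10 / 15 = -2 / 3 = -0.67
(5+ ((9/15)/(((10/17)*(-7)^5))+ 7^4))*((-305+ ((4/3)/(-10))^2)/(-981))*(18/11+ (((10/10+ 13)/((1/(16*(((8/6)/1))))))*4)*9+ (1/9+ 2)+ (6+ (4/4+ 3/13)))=2773260294600015209/344474471250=8050699.04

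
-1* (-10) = 10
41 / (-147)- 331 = -48698 / 147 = -331.28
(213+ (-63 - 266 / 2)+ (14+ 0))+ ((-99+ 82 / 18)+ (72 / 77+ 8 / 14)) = -42923 / 693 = -61.94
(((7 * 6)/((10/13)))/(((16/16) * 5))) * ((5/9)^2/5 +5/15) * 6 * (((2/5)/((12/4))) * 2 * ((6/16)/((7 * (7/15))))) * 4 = 1664/525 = 3.17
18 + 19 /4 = 91 /4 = 22.75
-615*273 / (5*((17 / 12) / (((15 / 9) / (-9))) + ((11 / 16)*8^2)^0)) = 95940 / 19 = 5049.47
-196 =-196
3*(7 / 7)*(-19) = -57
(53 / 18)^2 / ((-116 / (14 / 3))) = -19663 / 56376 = -0.35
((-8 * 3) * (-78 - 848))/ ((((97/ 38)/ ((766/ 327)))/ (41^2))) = 362477499584/ 10573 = 34283315.95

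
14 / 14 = 1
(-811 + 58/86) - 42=-36650/43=-852.33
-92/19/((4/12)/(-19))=276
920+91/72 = 66331/72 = 921.26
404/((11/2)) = 808/11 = 73.45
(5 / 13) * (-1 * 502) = -2510 / 13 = -193.08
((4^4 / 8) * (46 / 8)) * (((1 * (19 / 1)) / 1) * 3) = 10488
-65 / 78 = -5 / 6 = -0.83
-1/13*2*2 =-4/13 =-0.31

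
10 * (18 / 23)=7.83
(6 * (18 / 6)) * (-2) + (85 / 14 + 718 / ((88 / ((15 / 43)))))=-358679 / 13244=-27.08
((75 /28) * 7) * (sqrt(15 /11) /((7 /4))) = 75 * sqrt(165) /77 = 12.51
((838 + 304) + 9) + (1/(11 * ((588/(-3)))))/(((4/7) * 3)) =4254095/3696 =1151.00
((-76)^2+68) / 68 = 1461 / 17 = 85.94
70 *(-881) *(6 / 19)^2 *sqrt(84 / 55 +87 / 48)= -111006 *sqrt(161645) / 3971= -11239.00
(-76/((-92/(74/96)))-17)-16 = -35729/1104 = -32.36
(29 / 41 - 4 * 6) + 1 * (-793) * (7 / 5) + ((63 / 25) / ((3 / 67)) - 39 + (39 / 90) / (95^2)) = -12390797407 / 11100750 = -1116.21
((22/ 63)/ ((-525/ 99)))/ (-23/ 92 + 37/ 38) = -1672/ 18375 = -0.09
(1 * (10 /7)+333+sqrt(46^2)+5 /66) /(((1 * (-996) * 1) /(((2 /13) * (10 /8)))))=-878965 /11963952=-0.07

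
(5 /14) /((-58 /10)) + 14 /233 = -141 /94598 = -0.00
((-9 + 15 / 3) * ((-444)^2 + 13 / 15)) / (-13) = 11828212 / 195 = 60657.50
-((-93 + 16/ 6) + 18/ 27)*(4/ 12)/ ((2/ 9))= 269/ 2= 134.50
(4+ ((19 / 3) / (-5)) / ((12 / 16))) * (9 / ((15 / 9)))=12.48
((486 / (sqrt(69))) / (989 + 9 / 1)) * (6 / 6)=0.06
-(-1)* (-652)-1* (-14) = -638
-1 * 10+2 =-8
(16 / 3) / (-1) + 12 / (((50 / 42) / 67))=670.03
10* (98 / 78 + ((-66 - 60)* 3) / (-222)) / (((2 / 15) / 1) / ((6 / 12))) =53375 / 481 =110.97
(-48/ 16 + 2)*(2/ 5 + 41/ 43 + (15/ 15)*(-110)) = 23359/ 215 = 108.65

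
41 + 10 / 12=251 / 6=41.83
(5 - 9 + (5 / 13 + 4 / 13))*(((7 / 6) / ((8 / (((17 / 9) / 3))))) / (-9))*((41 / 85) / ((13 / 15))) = 0.02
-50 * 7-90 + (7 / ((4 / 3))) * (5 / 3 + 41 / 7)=-801 / 2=-400.50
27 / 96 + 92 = 92.28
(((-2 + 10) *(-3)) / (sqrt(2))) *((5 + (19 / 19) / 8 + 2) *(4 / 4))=-171 *sqrt(2) / 2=-120.92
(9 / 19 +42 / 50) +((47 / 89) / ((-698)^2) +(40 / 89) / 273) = 7395922617637 / 5622857904300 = 1.32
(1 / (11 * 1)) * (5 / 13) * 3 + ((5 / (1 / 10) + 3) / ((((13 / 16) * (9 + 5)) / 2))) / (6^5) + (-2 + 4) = 1024585 / 486486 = 2.11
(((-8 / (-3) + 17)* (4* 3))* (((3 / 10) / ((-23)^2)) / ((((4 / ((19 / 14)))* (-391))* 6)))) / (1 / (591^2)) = -6.76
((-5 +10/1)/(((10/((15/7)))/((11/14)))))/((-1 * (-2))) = 0.42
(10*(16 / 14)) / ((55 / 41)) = 656 / 77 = 8.52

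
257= 257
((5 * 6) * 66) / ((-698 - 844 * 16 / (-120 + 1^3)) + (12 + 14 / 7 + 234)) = -117810 / 20023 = -5.88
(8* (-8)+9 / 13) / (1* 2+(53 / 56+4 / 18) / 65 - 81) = 2073960 / 2587451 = 0.80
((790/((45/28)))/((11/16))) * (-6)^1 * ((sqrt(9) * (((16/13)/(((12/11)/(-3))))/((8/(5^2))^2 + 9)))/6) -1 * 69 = 161650901/221871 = 728.58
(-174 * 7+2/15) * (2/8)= -304.47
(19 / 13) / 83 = 19 / 1079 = 0.02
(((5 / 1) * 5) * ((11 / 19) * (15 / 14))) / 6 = 1375 / 532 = 2.58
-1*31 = -31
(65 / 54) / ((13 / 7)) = 35 / 54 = 0.65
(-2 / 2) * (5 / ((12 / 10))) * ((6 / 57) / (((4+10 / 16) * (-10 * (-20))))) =-1 / 2109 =-0.00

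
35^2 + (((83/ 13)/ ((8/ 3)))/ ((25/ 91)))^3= 15095319407/ 8000000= 1886.91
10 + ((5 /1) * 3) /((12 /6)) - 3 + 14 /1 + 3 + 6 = 75 /2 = 37.50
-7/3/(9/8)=-56/27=-2.07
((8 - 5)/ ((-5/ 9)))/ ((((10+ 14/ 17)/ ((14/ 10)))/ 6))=-9639/ 2300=-4.19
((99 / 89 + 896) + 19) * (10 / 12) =67945 / 89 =763.43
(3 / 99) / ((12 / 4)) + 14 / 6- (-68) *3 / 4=53.34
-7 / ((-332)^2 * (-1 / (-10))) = -35 / 55112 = -0.00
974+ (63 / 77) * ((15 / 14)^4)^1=412044649 / 422576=975.08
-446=-446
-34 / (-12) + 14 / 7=29 / 6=4.83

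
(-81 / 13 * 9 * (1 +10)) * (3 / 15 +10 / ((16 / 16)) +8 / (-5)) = -344817 / 65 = -5304.88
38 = 38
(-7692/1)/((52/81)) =-155763/13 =-11981.77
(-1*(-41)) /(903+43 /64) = 2624 /57835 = 0.05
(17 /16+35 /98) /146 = 159 /16352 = 0.01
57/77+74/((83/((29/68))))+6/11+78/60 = 146473/49385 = 2.97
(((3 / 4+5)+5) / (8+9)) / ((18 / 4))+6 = 1879 / 306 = 6.14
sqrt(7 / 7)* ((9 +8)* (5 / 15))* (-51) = -289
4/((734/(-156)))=-312/367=-0.85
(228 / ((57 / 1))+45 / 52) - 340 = -17427 / 52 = -335.13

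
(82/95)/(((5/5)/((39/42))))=533/665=0.80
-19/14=-1.36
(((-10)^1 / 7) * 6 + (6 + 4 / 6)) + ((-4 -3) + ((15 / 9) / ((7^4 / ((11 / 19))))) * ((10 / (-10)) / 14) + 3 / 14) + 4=-1497833 / 319333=-4.69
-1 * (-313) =313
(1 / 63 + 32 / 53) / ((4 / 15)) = 10345 / 4452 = 2.32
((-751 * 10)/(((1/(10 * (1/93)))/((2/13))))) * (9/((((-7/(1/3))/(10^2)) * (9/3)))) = 15020000/8463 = 1774.78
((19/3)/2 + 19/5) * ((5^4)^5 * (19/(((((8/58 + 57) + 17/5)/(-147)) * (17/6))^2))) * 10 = 294749736785888671875/3179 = 92717752999650415.81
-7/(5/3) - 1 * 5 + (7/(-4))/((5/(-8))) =-32/5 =-6.40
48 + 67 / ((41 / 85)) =7663 / 41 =186.90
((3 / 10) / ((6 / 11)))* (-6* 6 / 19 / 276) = -33 / 8740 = -0.00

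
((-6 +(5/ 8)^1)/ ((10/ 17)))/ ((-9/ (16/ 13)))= 731/ 585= 1.25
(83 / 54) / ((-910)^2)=83 / 44717400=0.00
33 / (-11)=-3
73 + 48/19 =75.53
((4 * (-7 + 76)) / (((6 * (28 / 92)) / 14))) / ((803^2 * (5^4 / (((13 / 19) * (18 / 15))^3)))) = 1004152032 / 345526947734375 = 0.00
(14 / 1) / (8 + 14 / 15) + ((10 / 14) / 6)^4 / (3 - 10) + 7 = 12502752653 / 1459385424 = 8.57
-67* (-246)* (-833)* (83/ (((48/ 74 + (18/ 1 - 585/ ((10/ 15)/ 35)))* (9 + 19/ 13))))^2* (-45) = 643609330743561/ 15591668951720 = 41.28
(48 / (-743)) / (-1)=48 / 743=0.06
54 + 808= 862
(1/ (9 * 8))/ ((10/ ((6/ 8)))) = 0.00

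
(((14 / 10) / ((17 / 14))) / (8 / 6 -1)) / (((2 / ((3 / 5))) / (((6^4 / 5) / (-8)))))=-71442 / 2125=-33.62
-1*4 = -4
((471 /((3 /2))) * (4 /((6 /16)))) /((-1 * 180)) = -2512 /135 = -18.61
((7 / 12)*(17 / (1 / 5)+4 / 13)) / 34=7763 / 5304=1.46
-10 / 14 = -5 / 7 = -0.71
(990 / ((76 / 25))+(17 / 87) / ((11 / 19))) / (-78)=-11855149 / 2836548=-4.18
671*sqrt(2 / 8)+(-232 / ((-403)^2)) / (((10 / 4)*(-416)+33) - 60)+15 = 121476572967 / 346580806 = 350.50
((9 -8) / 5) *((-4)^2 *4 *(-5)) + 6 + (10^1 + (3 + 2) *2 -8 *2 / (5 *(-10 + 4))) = -562 / 15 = -37.47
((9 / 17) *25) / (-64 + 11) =-225 / 901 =-0.25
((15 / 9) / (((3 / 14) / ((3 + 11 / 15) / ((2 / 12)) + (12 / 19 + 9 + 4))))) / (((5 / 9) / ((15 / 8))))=71883 / 76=945.83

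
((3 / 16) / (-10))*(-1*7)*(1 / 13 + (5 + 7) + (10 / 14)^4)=577623 / 356720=1.62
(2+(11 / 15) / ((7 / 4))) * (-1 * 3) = -254 / 35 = -7.26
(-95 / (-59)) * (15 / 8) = 1425 / 472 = 3.02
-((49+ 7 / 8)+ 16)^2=-277729 / 64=-4339.52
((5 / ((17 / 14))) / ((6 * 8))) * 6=35 / 68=0.51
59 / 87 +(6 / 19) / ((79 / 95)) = 7271 / 6873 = 1.06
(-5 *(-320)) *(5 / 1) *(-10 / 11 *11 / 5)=-16000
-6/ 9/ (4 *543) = -1/ 3258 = -0.00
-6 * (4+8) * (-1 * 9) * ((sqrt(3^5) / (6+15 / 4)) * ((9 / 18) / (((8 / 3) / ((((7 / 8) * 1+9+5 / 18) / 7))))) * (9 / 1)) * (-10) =-2664495 * sqrt(3) / 182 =-25357.37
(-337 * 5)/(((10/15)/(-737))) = 1862767.50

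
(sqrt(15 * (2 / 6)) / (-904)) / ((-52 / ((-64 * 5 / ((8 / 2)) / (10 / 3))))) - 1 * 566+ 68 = -498 - 3 * sqrt(5) / 5876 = -498.00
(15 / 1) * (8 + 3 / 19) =2325 / 19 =122.37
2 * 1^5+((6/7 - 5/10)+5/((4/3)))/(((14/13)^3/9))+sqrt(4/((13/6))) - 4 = 28.95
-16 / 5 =-3.20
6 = 6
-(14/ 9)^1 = -14/ 9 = -1.56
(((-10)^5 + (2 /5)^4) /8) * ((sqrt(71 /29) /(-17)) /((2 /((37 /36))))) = 48177071 * sqrt(2059) /3697500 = 591.24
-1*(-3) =3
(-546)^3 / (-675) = 6028568 / 25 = 241142.72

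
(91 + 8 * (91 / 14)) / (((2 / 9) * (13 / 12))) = 594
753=753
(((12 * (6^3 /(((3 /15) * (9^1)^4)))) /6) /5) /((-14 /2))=-16 /1701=-0.01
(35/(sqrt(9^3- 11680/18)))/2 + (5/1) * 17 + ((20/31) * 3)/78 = 15 * sqrt(721)/206 + 34265/403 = 86.98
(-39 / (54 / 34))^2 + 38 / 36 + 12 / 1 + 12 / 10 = 499957 / 810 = 617.23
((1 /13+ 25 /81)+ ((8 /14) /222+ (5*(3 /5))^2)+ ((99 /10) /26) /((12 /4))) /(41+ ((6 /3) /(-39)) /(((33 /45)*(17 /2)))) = 9705353669 /41811566580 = 0.23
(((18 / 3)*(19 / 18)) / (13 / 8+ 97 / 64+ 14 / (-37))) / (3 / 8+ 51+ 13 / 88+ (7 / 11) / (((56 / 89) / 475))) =3959296 / 918533007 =0.00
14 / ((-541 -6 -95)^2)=7 / 206082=0.00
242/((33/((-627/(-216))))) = 2299/108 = 21.29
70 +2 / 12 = 421 / 6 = 70.17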